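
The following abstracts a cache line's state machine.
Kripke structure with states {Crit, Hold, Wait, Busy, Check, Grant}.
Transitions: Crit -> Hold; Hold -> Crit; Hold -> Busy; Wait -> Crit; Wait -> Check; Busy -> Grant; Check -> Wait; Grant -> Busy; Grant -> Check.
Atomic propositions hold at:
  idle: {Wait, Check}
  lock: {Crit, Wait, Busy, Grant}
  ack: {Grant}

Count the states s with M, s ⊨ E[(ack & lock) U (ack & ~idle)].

1

Sat(ack & lock) = {Grant}
Sat(~idle) = {Crit, Hold, Busy, Grant}
Sat(ack & ~idle) = {Grant}
E[(ack & lock) U (ack & ~idle)]: least fixpoint, start Z0 = Sat((ack & ~idle)) = {Grant}, add states in Sat(ack & lock) with some successor in Z. Already a fixed point.
Sat(E[(ack & lock) U (ack & ~idle)]) = {Grant}
|Sat(E[(ack & lock) U (ack & ~idle)])| = |{Grant}| = 1.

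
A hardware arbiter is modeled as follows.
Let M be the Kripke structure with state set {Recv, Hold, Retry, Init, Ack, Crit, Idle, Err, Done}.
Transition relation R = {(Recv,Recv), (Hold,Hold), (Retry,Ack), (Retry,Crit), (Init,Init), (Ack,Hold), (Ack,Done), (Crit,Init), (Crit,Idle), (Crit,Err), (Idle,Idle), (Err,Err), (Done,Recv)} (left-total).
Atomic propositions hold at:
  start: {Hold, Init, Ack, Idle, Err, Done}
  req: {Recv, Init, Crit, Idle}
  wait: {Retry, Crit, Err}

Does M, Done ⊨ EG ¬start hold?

Sat(¬start) = {Recv, Retry, Crit}
EG ¬start: greatest fixpoint, start Z0 = {Recv, Retry, Crit}, keep only states in Sat with some successor in Z. Z1 = {Recv, Retry}; Z2 = {Recv}; fixed.
Sat(EG ¬start) = {Recv}
Done ∉ Sat(EG ¬start) = {Recv}, so the formula does not hold at Done.

No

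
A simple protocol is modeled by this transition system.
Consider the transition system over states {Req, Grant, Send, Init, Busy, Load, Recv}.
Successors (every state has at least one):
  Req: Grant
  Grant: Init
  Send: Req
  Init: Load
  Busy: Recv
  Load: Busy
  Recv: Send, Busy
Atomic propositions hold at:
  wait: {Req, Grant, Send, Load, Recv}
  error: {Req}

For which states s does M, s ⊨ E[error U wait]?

{Req, Grant, Send, Load, Recv}

E[error U wait]: least fixpoint, start Z0 = Sat(wait) = {Req, Grant, Send, Load, Recv}, add states in Sat(error) with some successor in Z. Already a fixed point.
Sat(E[error U wait]) = {Req, Grant, Send, Load, Recv}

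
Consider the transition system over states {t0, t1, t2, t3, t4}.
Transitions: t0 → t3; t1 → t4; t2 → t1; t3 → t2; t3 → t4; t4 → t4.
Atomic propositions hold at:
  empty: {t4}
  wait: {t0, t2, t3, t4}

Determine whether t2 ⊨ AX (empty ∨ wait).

Sat(empty ∨ wait) = {t0, t2, t3, t4}
Sat(AX (empty ∨ wait)) = {s : every successor in {t0, t2, t3, t4}} = {t0, t1, t3, t4}
t2 ∉ Sat(AX (empty ∨ wait)) = {t0, t1, t3, t4}, so the formula does not hold at t2.

No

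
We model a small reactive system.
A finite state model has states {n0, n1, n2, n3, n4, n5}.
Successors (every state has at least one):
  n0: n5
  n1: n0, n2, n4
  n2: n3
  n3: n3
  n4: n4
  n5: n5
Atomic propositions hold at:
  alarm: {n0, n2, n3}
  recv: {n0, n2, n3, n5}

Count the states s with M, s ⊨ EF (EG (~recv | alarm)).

Sat(~recv) = {n1, n4}
Sat(~recv | alarm) = {n0, n1, n2, n3, n4}
EG (~recv | alarm): greatest fixpoint, start Z0 = {n0, n1, n2, n3, n4}, keep only states in Sat with some successor in Z. Z1 = {n1, n2, n3, n4}; fixed.
Sat(EG (~recv | alarm)) = {n1, n2, n3, n4}
EF (EG (~recv | alarm)): least fixpoint, start Z0 = {n1, n2, n3, n4}, add states with some successor in Z. Already a fixed point.
Sat(EF (EG (~recv | alarm))) = {n1, n2, n3, n4}
|Sat(EF (EG (~recv | alarm)))| = |{n1, n2, n3, n4}| = 4.

4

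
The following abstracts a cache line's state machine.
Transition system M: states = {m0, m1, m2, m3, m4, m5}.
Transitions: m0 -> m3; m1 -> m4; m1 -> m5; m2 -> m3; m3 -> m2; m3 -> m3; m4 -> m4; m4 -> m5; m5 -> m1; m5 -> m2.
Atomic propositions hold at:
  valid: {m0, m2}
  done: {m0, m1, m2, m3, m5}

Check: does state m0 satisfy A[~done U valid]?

Sat(~done) = {m4}
A[~done U valid]: least fixpoint, start Z0 = Sat(valid) = {m0, m2}, add states in Sat(~done) with every successor in Z. Already a fixed point.
Sat(A[~done U valid]) = {m0, m2}
m0 ∈ Sat(A[~done U valid]) = {m0, m2}, so the formula holds at m0.

Yes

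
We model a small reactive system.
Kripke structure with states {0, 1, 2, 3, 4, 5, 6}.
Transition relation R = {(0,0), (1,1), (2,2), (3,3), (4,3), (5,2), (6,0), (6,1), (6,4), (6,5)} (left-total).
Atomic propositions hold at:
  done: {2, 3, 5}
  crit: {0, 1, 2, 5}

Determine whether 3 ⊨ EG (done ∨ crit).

Yes

Sat(done ∨ crit) = {0, 1, 2, 3, 5}
EG (done ∨ crit): greatest fixpoint, start Z0 = {0, 1, 2, 3, 5}, keep only states in Sat with some successor in Z. Already a fixed point.
Sat(EG (done ∨ crit)) = {0, 1, 2, 3, 5}
3 ∈ Sat(EG (done ∨ crit)) = {0, 1, 2, 3, 5}, so the formula holds at 3.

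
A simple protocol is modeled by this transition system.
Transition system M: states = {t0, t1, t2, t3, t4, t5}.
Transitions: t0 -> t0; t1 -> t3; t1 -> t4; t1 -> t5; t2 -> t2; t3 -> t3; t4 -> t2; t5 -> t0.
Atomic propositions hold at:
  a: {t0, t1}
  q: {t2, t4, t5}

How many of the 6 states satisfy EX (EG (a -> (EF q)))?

4

EF q: least fixpoint, start Z0 = {t2, t4, t5}, add states with some successor in Z. Z1 = {t1, t2, t4, t5}; fixed.
Sat(EF q) = {t1, t2, t4, t5}
Sat(a -> (EF q)) = {t1, t2, t3, t4, t5}
EG (a -> (EF q)): greatest fixpoint, start Z0 = {t1, t2, t3, t4, t5}, keep only states in Sat with some successor in Z. Z1 = {t1, t2, t3, t4}; fixed.
Sat(EG (a -> (EF q))) = {t1, t2, t3, t4}
Sat(EX (EG (a -> (EF q)))) = {s : some successor in {t1, t2, t3, t4}} = {t1, t2, t3, t4}
|Sat(EX (EG (a -> (EF q))))| = |{t1, t2, t3, t4}| = 4.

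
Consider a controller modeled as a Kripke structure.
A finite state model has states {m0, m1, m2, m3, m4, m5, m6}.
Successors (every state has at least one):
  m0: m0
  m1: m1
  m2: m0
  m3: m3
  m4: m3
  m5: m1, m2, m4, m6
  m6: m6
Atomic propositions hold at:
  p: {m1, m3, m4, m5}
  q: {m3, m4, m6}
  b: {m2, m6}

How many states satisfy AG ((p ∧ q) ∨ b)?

Sat(p ∧ q) = {m3, m4}
Sat((p ∧ q) ∨ b) = {m2, m3, m4, m6}
AG ((p ∧ q) ∨ b): greatest fixpoint, start Z0 = {m2, m3, m4, m6}, keep only states in Sat with every successor in Z. Z1 = {m3, m4, m6}; fixed.
Sat(AG ((p ∧ q) ∨ b)) = {m3, m4, m6}
|Sat(AG ((p ∧ q) ∨ b))| = |{m3, m4, m6}| = 3.

3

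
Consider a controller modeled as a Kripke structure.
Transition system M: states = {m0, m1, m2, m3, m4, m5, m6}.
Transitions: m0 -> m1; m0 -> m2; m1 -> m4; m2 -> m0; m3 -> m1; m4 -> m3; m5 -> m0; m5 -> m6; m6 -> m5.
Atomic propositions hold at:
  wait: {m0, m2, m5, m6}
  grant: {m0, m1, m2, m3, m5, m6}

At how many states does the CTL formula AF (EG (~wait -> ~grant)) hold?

4

Sat(~wait) = {m1, m3, m4}
Sat(~grant) = {m4}
Sat(~wait -> ~grant) = {m0, m2, m4, m5, m6}
EG (~wait -> ~grant): greatest fixpoint, start Z0 = {m0, m2, m4, m5, m6}, keep only states in Sat with some successor in Z. Z1 = {m0, m2, m5, m6}; fixed.
Sat(EG (~wait -> ~grant)) = {m0, m2, m5, m6}
AF (EG (~wait -> ~grant)): least fixpoint, start Z0 = {m0, m2, m5, m6}, add states with every successor in Z. Already a fixed point.
Sat(AF (EG (~wait -> ~grant))) = {m0, m2, m5, m6}
|Sat(AF (EG (~wait -> ~grant)))| = |{m0, m2, m5, m6}| = 4.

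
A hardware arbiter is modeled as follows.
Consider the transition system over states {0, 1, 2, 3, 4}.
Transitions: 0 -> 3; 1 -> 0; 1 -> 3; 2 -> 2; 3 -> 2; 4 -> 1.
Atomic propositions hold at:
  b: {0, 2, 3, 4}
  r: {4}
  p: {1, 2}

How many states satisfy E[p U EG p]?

EG p: greatest fixpoint, start Z0 = {1, 2}, keep only states in Sat with some successor in Z. Z1 = {2}; fixed.
Sat(EG p) = {2}
E[p U EG p]: least fixpoint, start Z0 = Sat(EG p) = {2}, add states in Sat(p) with some successor in Z. Already a fixed point.
Sat(E[p U EG p]) = {2}
|Sat(E[p U EG p])| = |{2}| = 1.

1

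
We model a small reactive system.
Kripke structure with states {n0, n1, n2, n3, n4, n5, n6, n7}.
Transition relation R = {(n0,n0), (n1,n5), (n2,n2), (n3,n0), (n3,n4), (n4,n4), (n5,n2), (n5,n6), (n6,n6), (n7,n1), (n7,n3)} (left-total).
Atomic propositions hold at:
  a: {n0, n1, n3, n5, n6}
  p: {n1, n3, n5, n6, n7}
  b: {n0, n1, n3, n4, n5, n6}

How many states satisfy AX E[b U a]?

4

E[b U a]: least fixpoint, start Z0 = Sat(a) = {n0, n1, n3, n5, n6}, add states in Sat(b) with some successor in Z. Already a fixed point.
Sat(E[b U a]) = {n0, n1, n3, n5, n6}
Sat(AX E[b U a]) = {s : every successor in {n0, n1, n3, n5, n6}} = {n0, n1, n6, n7}
|Sat(AX E[b U a])| = |{n0, n1, n6, n7}| = 4.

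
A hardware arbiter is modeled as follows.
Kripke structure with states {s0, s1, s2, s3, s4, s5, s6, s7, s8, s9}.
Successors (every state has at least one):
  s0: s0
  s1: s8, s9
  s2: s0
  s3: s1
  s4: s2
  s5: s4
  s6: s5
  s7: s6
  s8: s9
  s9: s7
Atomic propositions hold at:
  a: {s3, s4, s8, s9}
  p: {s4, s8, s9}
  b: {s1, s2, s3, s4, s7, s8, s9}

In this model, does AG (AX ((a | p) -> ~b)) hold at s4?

Yes

Sat(a | p) = {s3, s4, s8, s9}
Sat(~b) = {s0, s5, s6}
Sat((a | p) -> ~b) = {s0, s1, s2, s5, s6, s7}
Sat(AX ((a | p) -> ~b)) = {s : every successor in {s0, s1, s2, s5, s6, s7}} = {s0, s2, s3, s4, s6, s7, s9}
AG (AX ((a | p) -> ~b)): greatest fixpoint, start Z0 = {s0, s2, s3, s4, s6, s7, s9}, keep only states in Sat with every successor in Z. Z1 = {s0, s2, s4, s7, s9}; Z2 = {s0, s2, s4, s9}; Z3 = {s0, s2, s4}; fixed.
Sat(AG (AX ((a | p) -> ~b))) = {s0, s2, s4}
s4 ∈ Sat(AG (AX ((a | p) -> ~b))) = {s0, s2, s4}, so the formula holds at s4.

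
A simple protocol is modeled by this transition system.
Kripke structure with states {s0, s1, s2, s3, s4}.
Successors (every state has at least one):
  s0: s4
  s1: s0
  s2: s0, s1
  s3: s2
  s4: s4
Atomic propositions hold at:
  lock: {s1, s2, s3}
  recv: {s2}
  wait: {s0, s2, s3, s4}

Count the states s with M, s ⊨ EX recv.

1

Sat(EX recv) = {s : some successor in {s2}} = {s3}
|Sat(EX recv)| = |{s3}| = 1.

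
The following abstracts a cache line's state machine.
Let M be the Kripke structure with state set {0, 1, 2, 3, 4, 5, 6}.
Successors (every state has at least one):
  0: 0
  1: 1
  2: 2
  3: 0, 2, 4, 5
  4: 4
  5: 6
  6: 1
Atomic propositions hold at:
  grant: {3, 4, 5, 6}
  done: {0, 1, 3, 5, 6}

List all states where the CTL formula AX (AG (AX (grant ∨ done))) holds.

{0, 1, 4, 5, 6}

Sat(grant ∨ done) = {0, 1, 3, 4, 5, 6}
Sat(AX (grant ∨ done)) = {s : every successor in {0, 1, 3, 4, 5, 6}} = {0, 1, 4, 5, 6}
AG (AX (grant ∨ done)): greatest fixpoint, start Z0 = {0, 1, 4, 5, 6}, keep only states in Sat with every successor in Z. Already a fixed point.
Sat(AG (AX (grant ∨ done))) = {0, 1, 4, 5, 6}
Sat(AX (AG (AX (grant ∨ done)))) = {s : every successor in {0, 1, 4, 5, 6}} = {0, 1, 4, 5, 6}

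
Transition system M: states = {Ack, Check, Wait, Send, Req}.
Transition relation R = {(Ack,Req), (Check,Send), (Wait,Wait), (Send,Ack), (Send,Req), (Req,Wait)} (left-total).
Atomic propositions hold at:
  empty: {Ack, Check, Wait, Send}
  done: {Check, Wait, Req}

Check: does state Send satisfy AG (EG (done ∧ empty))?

Sat(done ∧ empty) = {Check, Wait}
EG (done ∧ empty): greatest fixpoint, start Z0 = {Check, Wait}, keep only states in Sat with some successor in Z. Z1 = {Wait}; fixed.
Sat(EG (done ∧ empty)) = {Wait}
AG (EG (done ∧ empty)): greatest fixpoint, start Z0 = {Wait}, keep only states in Sat with every successor in Z. Already a fixed point.
Sat(AG (EG (done ∧ empty))) = {Wait}
Send ∉ Sat(AG (EG (done ∧ empty))) = {Wait}, so the formula does not hold at Send.

No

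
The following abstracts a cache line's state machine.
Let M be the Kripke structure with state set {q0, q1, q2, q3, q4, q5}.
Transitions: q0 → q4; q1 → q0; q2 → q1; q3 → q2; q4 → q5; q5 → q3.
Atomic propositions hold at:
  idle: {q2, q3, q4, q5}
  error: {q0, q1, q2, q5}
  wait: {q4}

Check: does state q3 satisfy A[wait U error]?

A[wait U error]: least fixpoint, start Z0 = Sat(error) = {q0, q1, q2, q5}, add states in Sat(wait) with every successor in Z. Z1 = {q0, q1, q2, q4, q5}; fixed.
Sat(A[wait U error]) = {q0, q1, q2, q4, q5}
q3 ∉ Sat(A[wait U error]) = {q0, q1, q2, q4, q5}, so the formula does not hold at q3.

No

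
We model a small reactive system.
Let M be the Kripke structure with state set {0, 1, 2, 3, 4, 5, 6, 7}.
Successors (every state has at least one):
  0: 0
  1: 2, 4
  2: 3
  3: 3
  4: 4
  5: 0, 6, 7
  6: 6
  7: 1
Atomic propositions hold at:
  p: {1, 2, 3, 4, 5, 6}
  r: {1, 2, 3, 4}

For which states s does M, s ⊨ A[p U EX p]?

{1, 2, 3, 4, 5, 6, 7}

Sat(EX p) = {s : some successor in {1, 2, 3, 4, 5, 6}} = {1, 2, 3, 4, 5, 6, 7}
A[p U EX p]: least fixpoint, start Z0 = Sat(EX p) = {1, 2, 3, 4, 5, 6, 7}, add states in Sat(p) with every successor in Z. Already a fixed point.
Sat(A[p U EX p]) = {1, 2, 3, 4, 5, 6, 7}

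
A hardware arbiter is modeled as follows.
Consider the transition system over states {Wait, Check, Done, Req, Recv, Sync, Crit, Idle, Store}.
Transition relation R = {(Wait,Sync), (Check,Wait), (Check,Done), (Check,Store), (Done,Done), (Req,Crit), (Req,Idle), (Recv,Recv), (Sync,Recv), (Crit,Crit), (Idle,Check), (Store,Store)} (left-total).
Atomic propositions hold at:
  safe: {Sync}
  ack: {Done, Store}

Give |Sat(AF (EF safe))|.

5

EF safe: least fixpoint, start Z0 = {Sync}, add states with some successor in Z. Z1 = {Wait, Sync}; Z2 = {Wait, Check, Sync}; Z3 = {Wait, Check, Sync, Idle}; Z4 = {Wait, Check, Req, Sync, Idle}; fixed.
Sat(EF safe) = {Wait, Check, Req, Sync, Idle}
AF (EF safe): least fixpoint, start Z0 = {Wait, Check, Req, Sync, Idle}, add states with every successor in Z. Already a fixed point.
Sat(AF (EF safe)) = {Wait, Check, Req, Sync, Idle}
|Sat(AF (EF safe))| = |{Wait, Check, Req, Sync, Idle}| = 5.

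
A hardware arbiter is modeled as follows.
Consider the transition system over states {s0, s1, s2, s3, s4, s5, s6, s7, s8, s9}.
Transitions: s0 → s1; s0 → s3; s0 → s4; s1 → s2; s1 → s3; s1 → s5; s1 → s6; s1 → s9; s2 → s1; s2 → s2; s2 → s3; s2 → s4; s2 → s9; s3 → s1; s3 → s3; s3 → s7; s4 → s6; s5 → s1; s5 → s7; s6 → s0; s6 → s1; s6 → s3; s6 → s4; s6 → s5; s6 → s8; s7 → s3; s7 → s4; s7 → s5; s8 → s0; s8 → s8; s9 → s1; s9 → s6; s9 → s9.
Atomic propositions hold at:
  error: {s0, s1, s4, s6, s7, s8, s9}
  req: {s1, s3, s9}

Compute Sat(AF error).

AF error: least fixpoint, start Z0 = {s0, s1, s4, s6, s7, s8, s9}, add states with every successor in Z. Z1 = {s0, s1, s4, s5, s6, s7, s8, s9}; fixed.
Sat(AF error) = {s0, s1, s4, s5, s6, s7, s8, s9}

{s0, s1, s4, s5, s6, s7, s8, s9}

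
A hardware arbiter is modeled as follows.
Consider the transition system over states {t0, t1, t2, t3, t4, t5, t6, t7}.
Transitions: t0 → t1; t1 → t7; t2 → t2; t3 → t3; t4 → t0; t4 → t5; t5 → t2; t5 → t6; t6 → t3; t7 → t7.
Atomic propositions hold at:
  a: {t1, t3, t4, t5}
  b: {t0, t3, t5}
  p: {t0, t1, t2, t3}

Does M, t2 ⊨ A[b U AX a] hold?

Sat(AX a) = {s : every successor in {t1, t3, t4, t5}} = {t0, t3, t6}
A[b U AX a]: least fixpoint, start Z0 = Sat(AX a) = {t0, t3, t6}, add states in Sat(b) with every successor in Z. Already a fixed point.
Sat(A[b U AX a]) = {t0, t3, t6}
t2 ∉ Sat(A[b U AX a]) = {t0, t3, t6}, so the formula does not hold at t2.

No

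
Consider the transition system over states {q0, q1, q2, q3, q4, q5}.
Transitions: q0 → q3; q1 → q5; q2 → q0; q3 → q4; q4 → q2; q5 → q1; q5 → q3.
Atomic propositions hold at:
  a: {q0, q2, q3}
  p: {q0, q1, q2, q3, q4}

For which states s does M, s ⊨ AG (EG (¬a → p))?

Sat(¬a) = {q1, q4, q5}
Sat(¬a → p) = {q0, q1, q2, q3, q4}
EG (¬a → p): greatest fixpoint, start Z0 = {q0, q1, q2, q3, q4}, keep only states in Sat with some successor in Z. Z1 = {q0, q2, q3, q4}; fixed.
Sat(EG (¬a → p)) = {q0, q2, q3, q4}
AG (EG (¬a → p)): greatest fixpoint, start Z0 = {q0, q2, q3, q4}, keep only states in Sat with every successor in Z. Already a fixed point.
Sat(AG (EG (¬a → p))) = {q0, q2, q3, q4}

{q0, q2, q3, q4}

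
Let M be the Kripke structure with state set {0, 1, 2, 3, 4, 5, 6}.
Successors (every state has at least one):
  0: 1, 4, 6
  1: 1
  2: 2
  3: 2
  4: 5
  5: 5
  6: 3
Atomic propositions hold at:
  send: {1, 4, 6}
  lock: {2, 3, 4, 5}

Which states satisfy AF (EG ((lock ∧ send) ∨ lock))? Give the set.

{2, 3, 4, 5, 6}

Sat(lock ∧ send) = {4}
Sat((lock ∧ send) ∨ lock) = {2, 3, 4, 5}
EG ((lock ∧ send) ∨ lock): greatest fixpoint, start Z0 = {2, 3, 4, 5}, keep only states in Sat with some successor in Z. Already a fixed point.
Sat(EG ((lock ∧ send) ∨ lock)) = {2, 3, 4, 5}
AF (EG ((lock ∧ send) ∨ lock)): least fixpoint, start Z0 = {2, 3, 4, 5}, add states with every successor in Z. Z1 = {2, 3, 4, 5, 6}; fixed.
Sat(AF (EG ((lock ∧ send) ∨ lock))) = {2, 3, 4, 5, 6}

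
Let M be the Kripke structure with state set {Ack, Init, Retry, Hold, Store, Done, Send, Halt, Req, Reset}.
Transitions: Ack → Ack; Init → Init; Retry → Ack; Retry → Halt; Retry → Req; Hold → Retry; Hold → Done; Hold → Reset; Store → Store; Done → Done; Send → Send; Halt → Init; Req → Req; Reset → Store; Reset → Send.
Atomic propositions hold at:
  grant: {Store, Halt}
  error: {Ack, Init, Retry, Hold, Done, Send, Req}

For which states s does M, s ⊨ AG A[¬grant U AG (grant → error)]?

{Ack, Init, Done, Send, Req}

Sat(¬grant) = {Ack, Init, Retry, Hold, Done, Send, Req, Reset}
Sat(grant → error) = {Ack, Init, Retry, Hold, Done, Send, Req, Reset}
AG (grant → error): greatest fixpoint, start Z0 = {Ack, Init, Retry, Hold, Done, Send, Req, Reset}, keep only states in Sat with every successor in Z. Z1 = {Ack, Init, Hold, Done, Send, Req}; Z2 = {Ack, Init, Done, Send, Req}; fixed.
Sat(AG (grant → error)) = {Ack, Init, Done, Send, Req}
A[¬grant U AG (grant → error)]: least fixpoint, start Z0 = Sat(AG (grant → error)) = {Ack, Init, Done, Send, Req}, add states in Sat(¬grant) with every successor in Z. Already a fixed point.
Sat(A[¬grant U AG (grant → error)]) = {Ack, Init, Done, Send, Req}
AG A[¬grant U AG (grant → error)]: greatest fixpoint, start Z0 = {Ack, Init, Done, Send, Req}, keep only states in Sat with every successor in Z. Already a fixed point.
Sat(AG A[¬grant U AG (grant → error)]) = {Ack, Init, Done, Send, Req}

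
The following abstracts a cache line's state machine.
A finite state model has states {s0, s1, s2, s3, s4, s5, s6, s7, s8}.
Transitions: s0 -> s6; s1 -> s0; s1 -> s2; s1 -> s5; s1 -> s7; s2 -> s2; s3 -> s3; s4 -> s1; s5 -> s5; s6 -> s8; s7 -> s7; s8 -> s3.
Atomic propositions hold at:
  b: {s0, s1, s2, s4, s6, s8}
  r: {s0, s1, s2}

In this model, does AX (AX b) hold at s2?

Yes

Sat(AX b) = {s : every successor in {s0, s1, s2, s4, s6, s8}} = {s0, s2, s4, s6}
Sat(AX (AX b)) = {s : every successor in {s0, s2, s4, s6}} = {s0, s2}
s2 ∈ Sat(AX (AX b)) = {s0, s2}, so the formula holds at s2.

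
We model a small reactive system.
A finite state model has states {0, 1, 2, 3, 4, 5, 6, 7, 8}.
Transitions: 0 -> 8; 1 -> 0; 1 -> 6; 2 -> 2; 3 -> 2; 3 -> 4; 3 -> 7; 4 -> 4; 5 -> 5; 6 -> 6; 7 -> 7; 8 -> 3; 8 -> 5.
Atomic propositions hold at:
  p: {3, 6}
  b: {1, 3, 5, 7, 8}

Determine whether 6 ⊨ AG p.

AG p: greatest fixpoint, start Z0 = {3, 6}, keep only states in Sat with every successor in Z. Z1 = {6}; fixed.
Sat(AG p) = {6}
6 ∈ Sat(AG p) = {6}, so the formula holds at 6.

Yes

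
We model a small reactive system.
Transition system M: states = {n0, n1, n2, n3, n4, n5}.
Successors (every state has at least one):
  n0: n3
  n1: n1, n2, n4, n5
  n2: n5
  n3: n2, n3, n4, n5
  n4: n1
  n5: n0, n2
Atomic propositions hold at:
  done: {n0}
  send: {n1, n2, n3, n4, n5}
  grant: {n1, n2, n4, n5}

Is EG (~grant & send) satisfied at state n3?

Sat(~grant) = {n0, n3}
Sat(~grant & send) = {n3}
EG (~grant & send): greatest fixpoint, start Z0 = {n3}, keep only states in Sat with some successor in Z. Already a fixed point.
Sat(EG (~grant & send)) = {n3}
n3 ∈ Sat(EG (~grant & send)) = {n3}, so the formula holds at n3.

Yes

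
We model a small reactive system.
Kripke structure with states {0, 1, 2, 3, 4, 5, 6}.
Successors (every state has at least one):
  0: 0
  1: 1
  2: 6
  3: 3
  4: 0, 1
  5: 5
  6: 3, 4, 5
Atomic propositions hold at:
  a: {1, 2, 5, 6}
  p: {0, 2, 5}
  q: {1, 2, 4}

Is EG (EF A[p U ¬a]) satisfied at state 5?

No

Sat(¬a) = {0, 3, 4}
A[p U ¬a]: least fixpoint, start Z0 = Sat(¬a) = {0, 3, 4}, add states in Sat(p) with every successor in Z. Already a fixed point.
Sat(A[p U ¬a]) = {0, 3, 4}
EF A[p U ¬a]: least fixpoint, start Z0 = {0, 3, 4}, add states with some successor in Z. Z1 = {0, 3, 4, 6}; Z2 = {0, 2, 3, 4, 6}; fixed.
Sat(EF A[p U ¬a]) = {0, 2, 3, 4, 6}
EG (EF A[p U ¬a]): greatest fixpoint, start Z0 = {0, 2, 3, 4, 6}, keep only states in Sat with some successor in Z. Already a fixed point.
Sat(EG (EF A[p U ¬a])) = {0, 2, 3, 4, 6}
5 ∉ Sat(EG (EF A[p U ¬a])) = {0, 2, 3, 4, 6}, so the formula does not hold at 5.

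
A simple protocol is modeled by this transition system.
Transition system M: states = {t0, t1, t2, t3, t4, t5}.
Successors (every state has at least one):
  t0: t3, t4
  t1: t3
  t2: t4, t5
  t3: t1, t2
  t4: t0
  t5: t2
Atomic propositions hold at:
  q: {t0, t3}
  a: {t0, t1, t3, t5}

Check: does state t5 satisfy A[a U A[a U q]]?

A[a U q]: least fixpoint, start Z0 = Sat(q) = {t0, t3}, add states in Sat(a) with every successor in Z. Z1 = {t0, t1, t3}; fixed.
Sat(A[a U q]) = {t0, t1, t3}
A[a U A[a U q]]: least fixpoint, start Z0 = Sat(A[a U q]) = {t0, t1, t3}, add states in Sat(a) with every successor in Z. Already a fixed point.
Sat(A[a U A[a U q]]) = {t0, t1, t3}
t5 ∉ Sat(A[a U A[a U q]]) = {t0, t1, t3}, so the formula does not hold at t5.

No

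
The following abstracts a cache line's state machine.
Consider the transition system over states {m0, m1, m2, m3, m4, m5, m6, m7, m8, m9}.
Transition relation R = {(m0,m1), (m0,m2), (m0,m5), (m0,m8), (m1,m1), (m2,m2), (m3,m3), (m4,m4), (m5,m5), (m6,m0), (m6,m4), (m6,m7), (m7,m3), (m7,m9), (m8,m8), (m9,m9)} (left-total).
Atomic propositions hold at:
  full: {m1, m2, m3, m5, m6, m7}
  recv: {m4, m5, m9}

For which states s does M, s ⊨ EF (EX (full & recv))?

Sat(full & recv) = {m5}
Sat(EX (full & recv)) = {s : some successor in {m5}} = {m0, m5}
EF (EX (full & recv)): least fixpoint, start Z0 = {m0, m5}, add states with some successor in Z. Z1 = {m0, m5, m6}; fixed.
Sat(EF (EX (full & recv))) = {m0, m5, m6}

{m0, m5, m6}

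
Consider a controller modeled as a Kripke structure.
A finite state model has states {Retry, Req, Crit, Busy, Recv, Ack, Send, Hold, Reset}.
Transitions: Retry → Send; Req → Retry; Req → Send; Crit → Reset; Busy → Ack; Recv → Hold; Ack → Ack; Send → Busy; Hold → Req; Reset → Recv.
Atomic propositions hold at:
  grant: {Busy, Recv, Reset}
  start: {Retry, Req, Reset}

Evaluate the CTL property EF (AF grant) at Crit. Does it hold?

Yes

AF grant: least fixpoint, start Z0 = {Busy, Recv, Reset}, add states with every successor in Z. Z1 = {Crit, Busy, Recv, Send, Reset}; Z2 = {Retry, Crit, Busy, Recv, Send, Reset}; Z3 = {Retry, Req, Crit, Busy, Recv, Send, Reset}; Z4 = {Retry, Req, Crit, Busy, Recv, Send, Hold, Reset}; fixed.
Sat(AF grant) = {Retry, Req, Crit, Busy, Recv, Send, Hold, Reset}
EF (AF grant): least fixpoint, start Z0 = {Retry, Req, Crit, Busy, Recv, Send, Hold, Reset}, add states with some successor in Z. Already a fixed point.
Sat(EF (AF grant)) = {Retry, Req, Crit, Busy, Recv, Send, Hold, Reset}
Crit ∈ Sat(EF (AF grant)) = {Retry, Req, Crit, Busy, Recv, Send, Hold, Reset}, so the formula holds at Crit.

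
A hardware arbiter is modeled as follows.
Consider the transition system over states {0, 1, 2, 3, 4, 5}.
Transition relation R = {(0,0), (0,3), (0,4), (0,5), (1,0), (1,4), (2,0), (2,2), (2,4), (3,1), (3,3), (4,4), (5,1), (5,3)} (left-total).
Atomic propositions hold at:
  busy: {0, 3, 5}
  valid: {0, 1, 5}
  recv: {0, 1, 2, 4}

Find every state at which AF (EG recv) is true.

{0, 1, 2, 4}

EG recv: greatest fixpoint, start Z0 = {0, 1, 2, 4}, keep only states in Sat with some successor in Z. Already a fixed point.
Sat(EG recv) = {0, 1, 2, 4}
AF (EG recv): least fixpoint, start Z0 = {0, 1, 2, 4}, add states with every successor in Z. Already a fixed point.
Sat(AF (EG recv)) = {0, 1, 2, 4}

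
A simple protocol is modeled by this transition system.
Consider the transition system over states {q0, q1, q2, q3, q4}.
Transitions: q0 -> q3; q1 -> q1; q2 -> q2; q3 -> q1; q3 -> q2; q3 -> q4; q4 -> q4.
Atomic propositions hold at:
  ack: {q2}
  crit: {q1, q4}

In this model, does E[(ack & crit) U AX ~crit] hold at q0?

Sat(ack & crit) = ∅
Sat(~crit) = {q0, q2, q3}
Sat(AX ~crit) = {s : every successor in {q0, q2, q3}} = {q0, q2}
E[(ack & crit) U AX ~crit]: least fixpoint, start Z0 = Sat(AX ~crit) = {q0, q2}, add states in Sat(ack & crit) with some successor in Z. Already a fixed point.
Sat(E[(ack & crit) U AX ~crit]) = {q0, q2}
q0 ∈ Sat(E[(ack & crit) U AX ~crit]) = {q0, q2}, so the formula holds at q0.

Yes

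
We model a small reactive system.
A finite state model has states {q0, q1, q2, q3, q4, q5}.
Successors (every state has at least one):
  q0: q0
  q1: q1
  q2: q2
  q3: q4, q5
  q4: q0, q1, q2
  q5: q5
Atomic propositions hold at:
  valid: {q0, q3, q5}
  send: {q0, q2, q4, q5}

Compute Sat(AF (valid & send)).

{q0, q5}

Sat(valid & send) = {q0, q5}
AF (valid & send): least fixpoint, start Z0 = {q0, q5}, add states with every successor in Z. Already a fixed point.
Sat(AF (valid & send)) = {q0, q5}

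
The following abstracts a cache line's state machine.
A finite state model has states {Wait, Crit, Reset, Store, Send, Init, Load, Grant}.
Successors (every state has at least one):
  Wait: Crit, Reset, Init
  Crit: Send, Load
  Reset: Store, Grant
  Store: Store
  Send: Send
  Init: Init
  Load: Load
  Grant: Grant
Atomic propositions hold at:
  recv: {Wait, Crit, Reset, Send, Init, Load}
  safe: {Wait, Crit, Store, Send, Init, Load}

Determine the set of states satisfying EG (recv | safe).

{Wait, Crit, Reset, Store, Send, Init, Load}

Sat(recv | safe) = {Wait, Crit, Reset, Store, Send, Init, Load}
EG (recv | safe): greatest fixpoint, start Z0 = {Wait, Crit, Reset, Store, Send, Init, Load}, keep only states in Sat with some successor in Z. Already a fixed point.
Sat(EG (recv | safe)) = {Wait, Crit, Reset, Store, Send, Init, Load}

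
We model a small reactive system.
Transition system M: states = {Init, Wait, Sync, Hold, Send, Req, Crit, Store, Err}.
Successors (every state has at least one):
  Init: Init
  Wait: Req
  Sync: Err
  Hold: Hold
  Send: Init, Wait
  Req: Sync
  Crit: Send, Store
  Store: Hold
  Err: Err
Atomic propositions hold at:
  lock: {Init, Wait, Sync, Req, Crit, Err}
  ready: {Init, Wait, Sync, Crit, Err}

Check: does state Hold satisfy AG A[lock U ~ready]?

Yes

Sat(~ready) = {Hold, Send, Req, Store}
A[lock U ~ready]: least fixpoint, start Z0 = Sat(~ready) = {Hold, Send, Req, Store}, add states in Sat(lock) with every successor in Z. Z1 = {Wait, Hold, Send, Req, Crit, Store}; fixed.
Sat(A[lock U ~ready]) = {Wait, Hold, Send, Req, Crit, Store}
AG A[lock U ~ready]: greatest fixpoint, start Z0 = {Wait, Hold, Send, Req, Crit, Store}, keep only states in Sat with every successor in Z. Z1 = {Wait, Hold, Crit, Store}; Z2 = {Hold, Store}; fixed.
Sat(AG A[lock U ~ready]) = {Hold, Store}
Hold ∈ Sat(AG A[lock U ~ready]) = {Hold, Store}, so the formula holds at Hold.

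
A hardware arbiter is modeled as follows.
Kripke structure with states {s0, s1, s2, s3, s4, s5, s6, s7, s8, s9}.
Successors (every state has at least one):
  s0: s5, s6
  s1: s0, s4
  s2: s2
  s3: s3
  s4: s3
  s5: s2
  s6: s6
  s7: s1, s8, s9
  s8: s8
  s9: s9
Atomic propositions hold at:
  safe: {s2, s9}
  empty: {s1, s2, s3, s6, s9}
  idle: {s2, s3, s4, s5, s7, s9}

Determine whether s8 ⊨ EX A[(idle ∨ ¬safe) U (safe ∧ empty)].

No

Sat(¬safe) = {s0, s1, s3, s4, s5, s6, s7, s8}
Sat(idle ∨ ¬safe) = {s0, s1, s2, s3, s4, s5, s6, s7, s8, s9}
Sat(safe ∧ empty) = {s2, s9}
A[(idle ∨ ¬safe) U (safe ∧ empty)]: least fixpoint, start Z0 = Sat((safe ∧ empty)) = {s2, s9}, add states in Sat(idle ∨ ¬safe) with every successor in Z. Z1 = {s2, s5, s9}; fixed.
Sat(A[(idle ∨ ¬safe) U (safe ∧ empty)]) = {s2, s5, s9}
Sat(EX A[(idle ∨ ¬safe) U (safe ∧ empty)]) = {s : some successor in {s2, s5, s9}} = {s0, s2, s5, s7, s9}
s8 ∉ Sat(EX A[(idle ∨ ¬safe) U (safe ∧ empty)]) = {s0, s2, s5, s7, s9}, so the formula does not hold at s8.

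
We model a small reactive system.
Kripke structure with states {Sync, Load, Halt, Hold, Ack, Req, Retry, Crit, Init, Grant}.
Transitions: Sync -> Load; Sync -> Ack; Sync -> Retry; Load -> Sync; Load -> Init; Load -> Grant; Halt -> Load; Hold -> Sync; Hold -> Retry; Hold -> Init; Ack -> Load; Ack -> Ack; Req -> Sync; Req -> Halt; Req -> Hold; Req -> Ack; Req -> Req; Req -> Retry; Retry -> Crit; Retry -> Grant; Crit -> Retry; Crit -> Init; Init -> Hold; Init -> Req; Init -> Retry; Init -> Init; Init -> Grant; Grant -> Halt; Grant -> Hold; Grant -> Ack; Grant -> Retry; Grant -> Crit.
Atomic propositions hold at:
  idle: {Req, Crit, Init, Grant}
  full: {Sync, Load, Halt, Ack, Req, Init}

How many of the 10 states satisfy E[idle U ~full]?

Sat(~full) = {Hold, Retry, Crit, Grant}
E[idle U ~full]: least fixpoint, start Z0 = Sat(~full) = {Hold, Retry, Crit, Grant}, add states in Sat(idle) with some successor in Z. Z1 = {Hold, Req, Retry, Crit, Init, Grant}; fixed.
Sat(E[idle U ~full]) = {Hold, Req, Retry, Crit, Init, Grant}
|Sat(E[idle U ~full])| = |{Hold, Req, Retry, Crit, Init, Grant}| = 6.

6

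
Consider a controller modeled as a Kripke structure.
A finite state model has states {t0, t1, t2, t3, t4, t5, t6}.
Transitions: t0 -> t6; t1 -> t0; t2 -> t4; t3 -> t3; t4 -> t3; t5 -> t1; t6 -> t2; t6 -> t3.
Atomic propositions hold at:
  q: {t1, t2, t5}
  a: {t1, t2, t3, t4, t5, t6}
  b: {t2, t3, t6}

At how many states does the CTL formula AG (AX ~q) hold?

Sat(~q) = {t0, t3, t4, t6}
Sat(AX ~q) = {s : every successor in {t0, t3, t4, t6}} = {t0, t1, t2, t3, t4}
AG (AX ~q): greatest fixpoint, start Z0 = {t0, t1, t2, t3, t4}, keep only states in Sat with every successor in Z. Z1 = {t1, t2, t3, t4}; Z2 = {t2, t3, t4}; fixed.
Sat(AG (AX ~q)) = {t2, t3, t4}
|Sat(AG (AX ~q))| = |{t2, t3, t4}| = 3.

3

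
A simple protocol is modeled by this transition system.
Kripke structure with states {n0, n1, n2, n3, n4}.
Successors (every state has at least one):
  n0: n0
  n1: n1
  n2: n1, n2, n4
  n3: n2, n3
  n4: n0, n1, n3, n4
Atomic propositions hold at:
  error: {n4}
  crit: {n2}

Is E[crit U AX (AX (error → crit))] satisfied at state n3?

Sat(error → crit) = {n0, n1, n2, n3}
Sat(AX (error → crit)) = {s : every successor in {n0, n1, n2, n3}} = {n0, n1, n3}
Sat(AX (AX (error → crit))) = {s : every successor in {n0, n1, n3}} = {n0, n1}
E[crit U AX (AX (error → crit))]: least fixpoint, start Z0 = Sat(AX (AX (error → crit))) = {n0, n1}, add states in Sat(crit) with some successor in Z. Z1 = {n0, n1, n2}; fixed.
Sat(E[crit U AX (AX (error → crit))]) = {n0, n1, n2}
n3 ∉ Sat(E[crit U AX (AX (error → crit))]) = {n0, n1, n2}, so the formula does not hold at n3.

No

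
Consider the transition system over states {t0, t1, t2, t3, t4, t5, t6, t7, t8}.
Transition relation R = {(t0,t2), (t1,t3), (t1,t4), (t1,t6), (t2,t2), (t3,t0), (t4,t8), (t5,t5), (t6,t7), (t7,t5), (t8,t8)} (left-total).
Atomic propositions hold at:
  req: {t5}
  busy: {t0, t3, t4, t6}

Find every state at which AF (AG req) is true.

AG req: greatest fixpoint, start Z0 = {t5}, keep only states in Sat with every successor in Z. Already a fixed point.
Sat(AG req) = {t5}
AF (AG req): least fixpoint, start Z0 = {t5}, add states with every successor in Z. Z1 = {t5, t7}; Z2 = {t5, t6, t7}; fixed.
Sat(AF (AG req)) = {t5, t6, t7}

{t5, t6, t7}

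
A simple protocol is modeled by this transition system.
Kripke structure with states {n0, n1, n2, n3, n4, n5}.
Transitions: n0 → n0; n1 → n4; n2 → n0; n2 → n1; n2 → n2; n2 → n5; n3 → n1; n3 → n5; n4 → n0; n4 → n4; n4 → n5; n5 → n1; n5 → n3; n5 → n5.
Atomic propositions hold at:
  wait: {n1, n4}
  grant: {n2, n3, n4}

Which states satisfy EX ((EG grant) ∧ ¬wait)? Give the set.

{n2}

EG grant: greatest fixpoint, start Z0 = {n2, n3, n4}, keep only states in Sat with some successor in Z. Z1 = {n2, n4}; fixed.
Sat(EG grant) = {n2, n4}
Sat(¬wait) = {n0, n2, n3, n5}
Sat((EG grant) ∧ ¬wait) = {n2}
Sat(EX ((EG grant) ∧ ¬wait)) = {s : some successor in {n2}} = {n2}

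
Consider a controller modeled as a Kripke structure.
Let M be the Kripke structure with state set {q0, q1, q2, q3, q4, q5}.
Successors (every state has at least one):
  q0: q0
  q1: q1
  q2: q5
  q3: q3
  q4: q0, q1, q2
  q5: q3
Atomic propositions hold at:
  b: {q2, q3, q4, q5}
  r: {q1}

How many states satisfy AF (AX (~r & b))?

Sat(~r) = {q0, q2, q3, q4, q5}
Sat(~r & b) = {q2, q3, q4, q5}
Sat(AX (~r & b)) = {s : every successor in {q2, q3, q4, q5}} = {q2, q3, q5}
AF (AX (~r & b)): least fixpoint, start Z0 = {q2, q3, q5}, add states with every successor in Z. Already a fixed point.
Sat(AF (AX (~r & b))) = {q2, q3, q5}
|Sat(AF (AX (~r & b)))| = |{q2, q3, q5}| = 3.

3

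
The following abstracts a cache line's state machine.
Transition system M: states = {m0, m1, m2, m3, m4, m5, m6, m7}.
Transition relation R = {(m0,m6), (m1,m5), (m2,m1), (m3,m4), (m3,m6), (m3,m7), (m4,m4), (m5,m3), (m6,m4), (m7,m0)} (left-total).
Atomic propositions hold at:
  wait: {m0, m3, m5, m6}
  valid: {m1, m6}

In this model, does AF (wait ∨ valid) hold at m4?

Sat(wait ∨ valid) = {m0, m1, m3, m5, m6}
AF (wait ∨ valid): least fixpoint, start Z0 = {m0, m1, m3, m5, m6}, add states with every successor in Z. Z1 = {m0, m1, m2, m3, m5, m6, m7}; fixed.
Sat(AF (wait ∨ valid)) = {m0, m1, m2, m3, m5, m6, m7}
m4 ∉ Sat(AF (wait ∨ valid)) = {m0, m1, m2, m3, m5, m6, m7}, so the formula does not hold at m4.

No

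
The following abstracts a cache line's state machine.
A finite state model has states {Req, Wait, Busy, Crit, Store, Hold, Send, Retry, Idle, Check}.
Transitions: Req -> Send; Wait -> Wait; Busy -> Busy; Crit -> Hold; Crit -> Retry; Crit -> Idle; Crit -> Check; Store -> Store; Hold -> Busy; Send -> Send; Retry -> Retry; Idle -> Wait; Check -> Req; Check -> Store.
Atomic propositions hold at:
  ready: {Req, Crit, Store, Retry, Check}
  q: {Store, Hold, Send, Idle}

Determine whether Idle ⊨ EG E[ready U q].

No

E[ready U q]: least fixpoint, start Z0 = Sat(q) = {Store, Hold, Send, Idle}, add states in Sat(ready) with some successor in Z. Z1 = {Req, Crit, Store, Hold, Send, Idle, Check}; fixed.
Sat(E[ready U q]) = {Req, Crit, Store, Hold, Send, Idle, Check}
EG E[ready U q]: greatest fixpoint, start Z0 = {Req, Crit, Store, Hold, Send, Idle, Check}, keep only states in Sat with some successor in Z. Z1 = {Req, Crit, Store, Send, Check}; fixed.
Sat(EG E[ready U q]) = {Req, Crit, Store, Send, Check}
Idle ∉ Sat(EG E[ready U q]) = {Req, Crit, Store, Send, Check}, so the formula does not hold at Idle.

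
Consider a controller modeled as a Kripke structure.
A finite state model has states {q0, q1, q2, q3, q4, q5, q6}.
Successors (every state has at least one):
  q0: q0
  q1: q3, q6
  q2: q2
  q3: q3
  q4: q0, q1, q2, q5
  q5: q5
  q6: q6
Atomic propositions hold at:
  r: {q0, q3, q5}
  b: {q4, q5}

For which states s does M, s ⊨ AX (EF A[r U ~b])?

{q0, q1, q2, q3, q6}

Sat(~b) = {q0, q1, q2, q3, q6}
A[r U ~b]: least fixpoint, start Z0 = Sat(~b) = {q0, q1, q2, q3, q6}, add states in Sat(r) with every successor in Z. Already a fixed point.
Sat(A[r U ~b]) = {q0, q1, q2, q3, q6}
EF A[r U ~b]: least fixpoint, start Z0 = {q0, q1, q2, q3, q6}, add states with some successor in Z. Z1 = {q0, q1, q2, q3, q4, q6}; fixed.
Sat(EF A[r U ~b]) = {q0, q1, q2, q3, q4, q6}
Sat(AX (EF A[r U ~b])) = {s : every successor in {q0, q1, q2, q3, q4, q6}} = {q0, q1, q2, q3, q6}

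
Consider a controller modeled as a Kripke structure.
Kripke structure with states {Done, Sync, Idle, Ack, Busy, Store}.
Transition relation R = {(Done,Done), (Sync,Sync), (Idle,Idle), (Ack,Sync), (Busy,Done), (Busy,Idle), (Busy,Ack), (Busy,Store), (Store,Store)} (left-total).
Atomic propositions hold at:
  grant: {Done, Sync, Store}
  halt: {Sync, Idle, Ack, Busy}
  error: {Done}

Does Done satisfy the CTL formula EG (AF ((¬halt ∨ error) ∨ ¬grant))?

Yes

Sat(¬halt) = {Done, Store}
Sat(¬halt ∨ error) = {Done, Store}
Sat(¬grant) = {Idle, Ack, Busy}
Sat((¬halt ∨ error) ∨ ¬grant) = {Done, Idle, Ack, Busy, Store}
AF ((¬halt ∨ error) ∨ ¬grant): least fixpoint, start Z0 = {Done, Idle, Ack, Busy, Store}, add states with every successor in Z. Already a fixed point.
Sat(AF ((¬halt ∨ error) ∨ ¬grant)) = {Done, Idle, Ack, Busy, Store}
EG (AF ((¬halt ∨ error) ∨ ¬grant)): greatest fixpoint, start Z0 = {Done, Idle, Ack, Busy, Store}, keep only states in Sat with some successor in Z. Z1 = {Done, Idle, Busy, Store}; fixed.
Sat(EG (AF ((¬halt ∨ error) ∨ ¬grant))) = {Done, Idle, Busy, Store}
Done ∈ Sat(EG (AF ((¬halt ∨ error) ∨ ¬grant))) = {Done, Idle, Busy, Store}, so the formula holds at Done.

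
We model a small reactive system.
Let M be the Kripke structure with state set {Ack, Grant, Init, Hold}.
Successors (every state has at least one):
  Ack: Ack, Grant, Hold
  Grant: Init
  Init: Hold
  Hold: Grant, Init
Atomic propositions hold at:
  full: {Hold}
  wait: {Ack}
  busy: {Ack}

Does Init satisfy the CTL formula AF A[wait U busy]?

No

A[wait U busy]: least fixpoint, start Z0 = Sat(busy) = {Ack}, add states in Sat(wait) with every successor in Z. Already a fixed point.
Sat(A[wait U busy]) = {Ack}
AF A[wait U busy]: least fixpoint, start Z0 = {Ack}, add states with every successor in Z. Already a fixed point.
Sat(AF A[wait U busy]) = {Ack}
Init ∉ Sat(AF A[wait U busy]) = {Ack}, so the formula does not hold at Init.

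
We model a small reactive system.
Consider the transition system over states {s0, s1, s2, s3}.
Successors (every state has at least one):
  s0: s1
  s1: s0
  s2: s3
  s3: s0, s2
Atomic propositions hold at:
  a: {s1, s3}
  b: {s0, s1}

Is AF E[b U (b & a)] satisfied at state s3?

Sat(b & a) = {s1}
E[b U (b & a)]: least fixpoint, start Z0 = Sat((b & a)) = {s1}, add states in Sat(b) with some successor in Z. Z1 = {s0, s1}; fixed.
Sat(E[b U (b & a)]) = {s0, s1}
AF E[b U (b & a)]: least fixpoint, start Z0 = {s0, s1}, add states with every successor in Z. Already a fixed point.
Sat(AF E[b U (b & a)]) = {s0, s1}
s3 ∉ Sat(AF E[b U (b & a)]) = {s0, s1}, so the formula does not hold at s3.

No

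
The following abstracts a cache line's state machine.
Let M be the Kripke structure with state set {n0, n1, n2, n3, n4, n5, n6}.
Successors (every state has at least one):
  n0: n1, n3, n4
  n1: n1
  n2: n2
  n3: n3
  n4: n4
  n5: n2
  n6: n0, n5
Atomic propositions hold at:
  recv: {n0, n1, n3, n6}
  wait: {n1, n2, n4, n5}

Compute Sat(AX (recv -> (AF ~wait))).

Sat(~wait) = {n0, n3, n6}
AF ~wait: least fixpoint, start Z0 = {n0, n3, n6}, add states with every successor in Z. Already a fixed point.
Sat(AF ~wait) = {n0, n3, n6}
Sat(recv -> (AF ~wait)) = {n0, n2, n3, n4, n5, n6}
Sat(AX (recv -> (AF ~wait))) = {s : every successor in {n0, n2, n3, n4, n5, n6}} = {n2, n3, n4, n5, n6}

{n2, n3, n4, n5, n6}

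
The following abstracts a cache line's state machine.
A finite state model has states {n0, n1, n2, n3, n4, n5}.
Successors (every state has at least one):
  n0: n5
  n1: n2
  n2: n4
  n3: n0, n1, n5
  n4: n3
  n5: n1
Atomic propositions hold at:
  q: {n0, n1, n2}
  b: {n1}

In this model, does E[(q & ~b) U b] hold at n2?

No

Sat(~b) = {n0, n2, n3, n4, n5}
Sat(q & ~b) = {n0, n2}
E[(q & ~b) U b]: least fixpoint, start Z0 = Sat(b) = {n1}, add states in Sat(q & ~b) with some successor in Z. Already a fixed point.
Sat(E[(q & ~b) U b]) = {n1}
n2 ∉ Sat(E[(q & ~b) U b]) = {n1}, so the formula does not hold at n2.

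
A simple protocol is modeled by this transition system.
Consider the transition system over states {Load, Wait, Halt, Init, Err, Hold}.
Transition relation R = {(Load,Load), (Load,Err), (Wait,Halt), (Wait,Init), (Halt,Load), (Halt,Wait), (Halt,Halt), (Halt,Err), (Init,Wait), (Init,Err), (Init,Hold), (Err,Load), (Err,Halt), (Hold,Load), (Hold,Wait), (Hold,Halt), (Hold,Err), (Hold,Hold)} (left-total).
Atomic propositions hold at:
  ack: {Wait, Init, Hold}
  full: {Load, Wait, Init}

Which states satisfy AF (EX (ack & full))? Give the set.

{Wait, Halt, Init, Hold}

Sat(ack & full) = {Wait, Init}
Sat(EX (ack & full)) = {s : some successor in {Wait, Init}} = {Wait, Halt, Init, Hold}
AF (EX (ack & full)): least fixpoint, start Z0 = {Wait, Halt, Init, Hold}, add states with every successor in Z. Already a fixed point.
Sat(AF (EX (ack & full))) = {Wait, Halt, Init, Hold}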